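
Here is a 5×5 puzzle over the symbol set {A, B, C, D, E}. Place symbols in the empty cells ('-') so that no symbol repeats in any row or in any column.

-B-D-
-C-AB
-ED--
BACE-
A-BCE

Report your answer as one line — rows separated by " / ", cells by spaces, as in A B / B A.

At row 2, column 3: row 2 has {A,B,C}; column 3 has {B,C,D}; that leaves E.
At row 3, column 1: row 3 has {D,E}; column 1 has {A,B}; that leaves C.
At row 3, column 4: row 3 has {C,D,E}; column 4 has {A,C,D,E}; that leaves B.
At row 3, column 5: row 3 has {B,C,D,E}; column 5 has {B,E}; that leaves A.
At row 4, column 5: row 4 has {A,B,C,E}; column 5 has {A,B,E}; that leaves D.
At row 5, column 2: row 5 has {A,B,C,E}; column 2 has {A,B,C,E}; that leaves D.
At row 1, column 1: row 1 has {B,D}; column 1 has {A,B,C}; that leaves E.
At row 1, column 3: row 1 has {B,D,E}; column 3 has {B,C,D,E}; that leaves A.
At row 1, column 5: row 1 has {A,B,D,E}; column 5 has {A,B,D,E}; that leaves C.
At row 2, column 1: row 2 has {A,B,C,E}; column 1 has {A,B,C,E}; that leaves D.

E B A D C / D C E A B / C E D B A / B A C E D / A D B C E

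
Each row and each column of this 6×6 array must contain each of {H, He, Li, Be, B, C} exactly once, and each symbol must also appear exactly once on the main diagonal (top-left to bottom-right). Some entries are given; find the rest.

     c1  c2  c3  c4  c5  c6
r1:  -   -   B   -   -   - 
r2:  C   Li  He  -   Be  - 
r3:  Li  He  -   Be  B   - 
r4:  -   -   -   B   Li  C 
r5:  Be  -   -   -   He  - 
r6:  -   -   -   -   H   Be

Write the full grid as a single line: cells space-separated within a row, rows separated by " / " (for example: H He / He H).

H Be B Li C He / C Li He H Be B / Li He C Be B H / He H Be B Li C / Be B H C He Li / B C Li He H Be

At row 1, column 1: row 1 has {B}; column 1 has {Li,Be,C}; the diagonal has {He,Li,Be,B}; that leaves H.
At row 1, column 5: row 1 has {H,B}; column 5 has {H,He,Li,Be,B}; that leaves C.
At row 2, column 4: row 2 has {He,Li,Be,C}; column 4 has {Be,B}; that leaves H.
At row 2, column 6: row 2 has {H,He,Li,Be,C}; column 6 has {Be,C}; that leaves B.
At row 3, column 3: row 3 has {He,Li,Be,B}; column 3 has {He,B}; the diagonal has {H,He,Li,Be,B}; that leaves C.
At row 3, column 6: row 3 has {He,Li,Be,B,C}; column 6 has {Be,B,C}; that leaves H.
At row 4, column 1: row 4 has {Li,B,C}; column 1 has {H,Li,Be,C}; that leaves He.
At row 5, column 6: row 5 has {He,Be}; column 6 has {H,Be,B,C}; that leaves Li.
At row 6, column 1: row 6 has {H,Be}; column 1 has {H,He,Li,Be,C}; that leaves B.
At row 6, column 2: row 6 has {H,Be,B}; column 2 has {He,Li}; that leaves C.
At row 6, column 3: row 6 has {H,Be,B,C}; column 3 has {He,B,C}; that leaves Li.
At row 6, column 4: row 6 has {H,Li,Be,B,C}; column 4 has {H,Be,B}; that leaves He.
At row 1, column 2: row 1 has {H,B,C}; column 2 has {He,Li,C}; that leaves Be.
At row 1, column 4: row 1 has {H,Be,B,C}; column 4 has {H,He,Be,B}; that leaves Li.
At row 1, column 6: row 1 has {H,Li,Be,B,C}; column 6 has {H,Li,Be,B,C}; that leaves He.
At row 4, column 2: row 4 has {He,Li,B,C}; column 2 has {He,Li,Be,C}; that leaves H.
At row 4, column 3: row 4 has {H,He,Li,B,C}; column 3 has {He,Li,B,C}; that leaves Be.
At row 5, column 2: row 5 has {He,Li,Be}; column 2 has {H,He,Li,Be,C}; that leaves B.
At row 5, column 3: row 5 has {He,Li,Be,B}; column 3 has {He,Li,Be,B,C}; that leaves H.
At row 5, column 4: row 5 has {H,He,Li,Be,B}; column 4 has {H,He,Li,Be,B}; that leaves C.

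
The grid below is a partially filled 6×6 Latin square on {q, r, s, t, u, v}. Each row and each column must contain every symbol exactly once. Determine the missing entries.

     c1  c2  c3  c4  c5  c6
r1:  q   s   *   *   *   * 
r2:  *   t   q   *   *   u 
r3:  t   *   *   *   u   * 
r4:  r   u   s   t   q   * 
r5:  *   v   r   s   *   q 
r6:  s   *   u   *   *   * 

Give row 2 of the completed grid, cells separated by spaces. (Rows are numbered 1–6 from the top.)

v t q r s u

(r2,c1): row 2 has {q,t,u}; column 1 has {q,r,s,t}, so it must be v.
(r2,c4): row 2 has {q,t,u,v}; column 4 has {s,t}, so it must be r.
(r2,c5): row 2 has {q,r,t,u,v}; column 5 has {q,u}, so it must be s.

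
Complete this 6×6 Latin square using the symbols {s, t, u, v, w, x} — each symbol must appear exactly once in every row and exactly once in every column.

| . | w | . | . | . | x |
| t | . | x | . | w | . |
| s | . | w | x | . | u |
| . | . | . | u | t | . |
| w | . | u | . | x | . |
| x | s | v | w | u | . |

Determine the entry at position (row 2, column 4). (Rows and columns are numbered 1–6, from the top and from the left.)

s

row 3 has {s,u,w,x}; column 5 has {t,u,w,x} — only v is left for (r3,c5).
row 4 has {t,u}; column 1 has {s,t,w,x} — only v is left for (r4,c1).
row 4 has {t,u,v}; column 2 has {s,w} — only x is left for (r4,c2).
row 4 has {t,u,v,x}; column 3 has {u,v,w,x} — only s is left for (r4,c3).
row 4 has {s,t,u,v,x}; column 6 has {u,x} — only w is left for (r4,c6).
row 6 has {s,u,v,w,x}; column 6 has {u,w,x} — only t is left for (r6,c6).
row 1 has {w,x}; column 1 has {s,t,v,w,x} — only u is left for (r1,c1).
row 1 has {u,w,x}; column 3 has {s,u,v,w,x} — only t is left for (r1,c3).
row 1 has {t,u,w,x}; column 5 has {t,u,v,w,x} — only s is left for (r1,c5).
row 3 has {s,u,v,w,x}; column 2 has {s,w,x} — only t is left for (r3,c2).
row 5 has {u,w,x}; column 2 has {s,t,w,x} — only v is left for (r5,c2).
row 5 has {u,v,w,x}; column 6 has {t,u,w,x} — only s is left for (r5,c6).
row 1 has {s,t,u,w,x}; column 4 has {u,w,x} — only v is left for (r1,c4).
row 2 has {t,w,x}; column 2 has {s,t,v,w,x} — only u is left for (r2,c2).
row 2 has {t,u,w,x}; column 4 has {u,v,w,x} — only s is left for (r2,c4).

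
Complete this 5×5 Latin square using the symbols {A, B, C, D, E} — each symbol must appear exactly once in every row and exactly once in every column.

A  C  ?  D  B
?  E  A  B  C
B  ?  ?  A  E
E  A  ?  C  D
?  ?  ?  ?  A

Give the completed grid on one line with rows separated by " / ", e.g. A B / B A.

A C E D B / D E A B C / B D C A E / E A B C D / C B D E A

(r1,c3): row 1 has {A,B,C,D}; column 3 has {A}, so it must be E.
(r2,c1): row 2 has {A,B,C,E}; column 1 has {A,B,E}, so it must be D.
(r3,c2): row 3 has {A,B,E}; column 2 has {A,C,E}, so it must be D.
(r3,c3): row 3 has {A,B,D,E}; column 3 has {A,E}, so it must be C.
(r4,c3): row 4 has {A,C,D,E}; column 3 has {A,C,E}, so it must be B.
(r5,c1): row 5 has {A}; column 1 has {A,B,D,E}, so it must be C.
(r5,c2): row 5 has {A,C}; column 2 has {A,C,D,E}, so it must be B.
(r5,c3): row 5 has {A,B,C}; column 3 has {A,B,C,E}, so it must be D.
(r5,c4): row 5 has {A,B,C,D}; column 4 has {A,B,C,D}, so it must be E.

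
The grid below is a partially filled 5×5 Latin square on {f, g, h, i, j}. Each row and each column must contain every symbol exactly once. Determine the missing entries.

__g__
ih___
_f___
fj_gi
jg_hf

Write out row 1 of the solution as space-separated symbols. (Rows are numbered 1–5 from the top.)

h i g f j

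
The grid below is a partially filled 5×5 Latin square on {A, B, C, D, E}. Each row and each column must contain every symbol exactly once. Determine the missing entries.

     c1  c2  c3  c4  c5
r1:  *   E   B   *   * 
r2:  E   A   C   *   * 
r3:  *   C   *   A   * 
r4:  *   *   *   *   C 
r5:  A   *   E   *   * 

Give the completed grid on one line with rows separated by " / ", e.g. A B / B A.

C E B D A / E A C B D / B C D A E / D B A E C / A D E C B

Cell (r3,c3): row 3 has {A,C}; column 3 has {B,C,E} → D.
Cell (r4,c3): row 4 has {C}; column 3 has {B,C,D,E} → A.
Cell (r3,c1): row 3 has {A,C,D}; column 1 has {A,E} → B.
Cell (r3,c5): row 3 has {A,B,C,D}; column 5 has {C} → E.
Cell (r4,c1): row 4 has {A,C}; column 1 has {A,B,E} → D.
Cell (r4,c2): row 4 has {A,C,D}; column 2 has {A,C,E} → B.
Cell (r4,c4): row 4 has {A,B,C,D}; column 4 has {A} → E.
Cell (r5,c2): row 5 has {A,E}; column 2 has {A,B,C,E} → D.
Cell (r5,c5): row 5 has {A,D,E}; column 5 has {C,E} → B.
Cell (r1,c1): row 1 has {B,E}; column 1 has {A,B,D,E} → C.
Cell (r1,c4): row 1 has {B,C,E}; column 4 has {A,E} → D.
Cell (r1,c5): row 1 has {B,C,D,E}; column 5 has {B,C,E} → A.
Cell (r2,c4): row 2 has {A,C,E}; column 4 has {A,D,E} → B.
Cell (r2,c5): row 2 has {A,B,C,E}; column 5 has {A,B,C,E} → D.
Cell (r5,c4): row 5 has {A,B,D,E}; column 4 has {A,B,D,E} → C.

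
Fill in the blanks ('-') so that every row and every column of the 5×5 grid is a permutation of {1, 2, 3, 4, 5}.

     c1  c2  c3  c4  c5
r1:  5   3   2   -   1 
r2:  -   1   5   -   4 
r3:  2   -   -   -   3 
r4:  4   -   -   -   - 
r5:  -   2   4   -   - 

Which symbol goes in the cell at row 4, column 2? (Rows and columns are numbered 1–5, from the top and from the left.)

5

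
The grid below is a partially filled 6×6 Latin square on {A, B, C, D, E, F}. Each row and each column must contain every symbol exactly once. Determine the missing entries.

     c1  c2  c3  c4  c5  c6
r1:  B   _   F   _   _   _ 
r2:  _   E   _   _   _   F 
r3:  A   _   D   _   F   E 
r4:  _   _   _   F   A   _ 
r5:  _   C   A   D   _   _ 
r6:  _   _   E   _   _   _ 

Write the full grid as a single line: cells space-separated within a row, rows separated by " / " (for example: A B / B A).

(r3,c2) = B
(r3,c4) = C
(r4,c2) = D
(r5,c6) = B
(r1,c2) = A
(r1,c4) = E
(r4,c6) = C
(r5,c5) = E
(r6,c2) = F
(r1,c6) = D
(r4,c1) = E
(r4,c3) = B
(r5,c1) = F
(r6,c6) = A
(r1,c5) = C
(r2,c3) = C
(r6,c4) = B
(r6,c5) = D
(r2,c1) = D
(r2,c4) = A
(r2,c5) = B
(r6,c1) = C

B A F E C D / D E C A B F / A B D C F E / E D B F A C / F C A D E B / C F E B D A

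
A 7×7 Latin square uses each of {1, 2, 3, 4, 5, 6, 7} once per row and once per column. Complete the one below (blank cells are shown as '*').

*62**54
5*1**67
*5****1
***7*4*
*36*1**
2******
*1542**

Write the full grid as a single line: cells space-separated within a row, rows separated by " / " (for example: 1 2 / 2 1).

3 6 2 1 7 5 4 / 5 4 1 2 3 6 7 / 6 5 7 3 4 2 1 / 1 2 3 7 6 4 5 / 4 3 6 5 1 7 2 / 2 7 4 6 5 1 3 / 7 1 5 4 2 3 6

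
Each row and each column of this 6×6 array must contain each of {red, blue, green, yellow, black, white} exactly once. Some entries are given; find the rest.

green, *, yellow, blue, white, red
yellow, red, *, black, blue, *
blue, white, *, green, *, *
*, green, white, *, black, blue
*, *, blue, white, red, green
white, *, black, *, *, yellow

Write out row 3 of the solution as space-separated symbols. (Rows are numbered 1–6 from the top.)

blue white red green yellow black

Cell (r1,c2): row 1 has {red,blue,green,yellow,white}; column 2 has {red,green,white} → black.
Cell (r2,c3): row 2 has {red,blue,yellow,black}; column 3 has {blue,yellow,black,white} → green.
Cell (r2,c6): row 2 has {red,blue,green,yellow,black}; column 6 has {red,blue,green,yellow} → white.
Cell (r3,c3): row 3 has {blue,green,white}; column 3 has {blue,green,yellow,black,white} → red.
Cell (r3,c5): row 3 has {red,blue,green,white}; column 5 has {red,blue,black,white} → yellow.
Cell (r3,c6): row 3 has {red,blue,green,yellow,white}; column 6 has {red,blue,green,yellow,white} → black.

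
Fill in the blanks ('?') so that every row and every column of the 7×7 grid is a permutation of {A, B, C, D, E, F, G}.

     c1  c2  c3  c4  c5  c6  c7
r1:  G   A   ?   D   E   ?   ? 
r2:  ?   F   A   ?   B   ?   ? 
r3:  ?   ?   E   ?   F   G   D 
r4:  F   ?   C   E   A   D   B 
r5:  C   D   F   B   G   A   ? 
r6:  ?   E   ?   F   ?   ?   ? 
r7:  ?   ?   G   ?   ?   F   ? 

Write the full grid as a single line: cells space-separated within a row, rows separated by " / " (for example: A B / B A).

G A B D E C F / D F A G B E C / B C E A F G D / F G C E A D B / C D F B G A E / A E D F C B G / E B G C D F A

(r1,c3) = B
(r1,c6) = C
(r1,c7) = F
(r2,c6) = E
(r4,c2) = G
(r5,c7) = E
(r6,c3) = D
(r6,c5) = C
(r6,c6) = B
(r7,c5) = D
(r2,c1) = D
(r6,c1) = A
(r6,c7) = G
(r2,c7) = C
(r3,c1) = B
(r3,c2) = C
(r3,c4) = A
(r7,c1) = E
(r7,c2) = B
(r7,c4) = C
(r7,c7) = A
(r2,c4) = G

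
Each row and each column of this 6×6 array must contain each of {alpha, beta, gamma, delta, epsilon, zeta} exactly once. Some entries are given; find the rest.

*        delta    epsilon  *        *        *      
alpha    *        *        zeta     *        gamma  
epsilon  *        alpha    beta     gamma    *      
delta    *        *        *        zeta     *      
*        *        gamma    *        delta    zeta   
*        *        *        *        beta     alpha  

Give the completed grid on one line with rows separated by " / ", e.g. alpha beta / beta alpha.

zeta delta epsilon gamma alpha beta / alpha beta delta zeta epsilon gamma / epsilon zeta alpha beta gamma delta / delta gamma beta alpha zeta epsilon / beta alpha gamma epsilon delta zeta / gamma epsilon zeta delta beta alpha

Cell (r1,c5): row 1 has {delta,epsilon}; column 5 has {beta,gamma,delta,zeta} → alpha.
Cell (r1,c6): row 1 has {alpha,delta,epsilon}; column 6 has {alpha,gamma,zeta} → beta.
Cell (r2,c5): row 2 has {alpha,gamma,zeta}; column 5 has {alpha,beta,gamma,delta,zeta} → epsilon.
Cell (r3,c2): row 3 has {alpha,beta,gamma,epsilon}; column 2 has {delta} → zeta.
Cell (r3,c6): row 3 has {alpha,beta,gamma,epsilon,zeta}; column 6 has {alpha,beta,gamma,zeta} → delta.
Cell (r4,c3): row 4 has {delta,zeta}; column 3 has {alpha,gamma,epsilon} → beta.
Cell (r4,c6): row 4 has {beta,delta,zeta}; column 6 has {alpha,beta,gamma,delta,zeta} → epsilon.
Cell (r5,c1): row 5 has {gamma,delta,zeta}; column 1 has {alpha,delta,epsilon} → beta.
Cell (r1,c4): row 1 has {alpha,beta,delta,epsilon}; column 4 has {beta,zeta} → gamma.
Cell (r2,c2): row 2 has {alpha,gamma,epsilon,zeta}; column 2 has {delta,zeta} → beta.
Cell (r2,c3): row 2 has {alpha,beta,gamma,epsilon,zeta}; column 3 has {alpha,beta,gamma,epsilon} → delta.
Cell (r4,c4): row 4 has {beta,delta,epsilon,zeta}; column 4 has {beta,gamma,zeta} → alpha.
Cell (r5,c4): row 5 has {beta,gamma,delta,zeta}; column 4 has {alpha,beta,gamma,zeta} → epsilon.
Cell (r6,c3): row 6 has {alpha,beta}; column 3 has {alpha,beta,gamma,delta,epsilon} → zeta.
Cell (r6,c4): row 6 has {alpha,beta,zeta}; column 4 has {alpha,beta,gamma,epsilon,zeta} → delta.
Cell (r1,c1): row 1 has {alpha,beta,gamma,delta,epsilon}; column 1 has {alpha,beta,delta,epsilon} → zeta.
Cell (r4,c2): row 4 has {alpha,beta,delta,epsilon,zeta}; column 2 has {beta,delta,zeta} → gamma.
Cell (r5,c2): row 5 has {beta,gamma,delta,epsilon,zeta}; column 2 has {beta,gamma,delta,zeta} → alpha.
Cell (r6,c1): row 6 has {alpha,beta,delta,zeta}; column 1 has {alpha,beta,delta,epsilon,zeta} → gamma.
Cell (r6,c2): row 6 has {alpha,beta,gamma,delta,zeta}; column 2 has {alpha,beta,gamma,delta,zeta} → epsilon.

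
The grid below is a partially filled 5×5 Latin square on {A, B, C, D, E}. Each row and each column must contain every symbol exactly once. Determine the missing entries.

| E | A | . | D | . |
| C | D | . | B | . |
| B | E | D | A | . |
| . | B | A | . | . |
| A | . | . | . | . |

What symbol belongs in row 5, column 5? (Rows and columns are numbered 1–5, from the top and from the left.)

D

(r2,c3) = E
(r2,c5) = A
(r3,c5) = C
(r4,c1) = D
(r4,c5) = E
(r5,c2) = C
(r5,c3) = B
(r5,c4) = E
(r5,c5) = D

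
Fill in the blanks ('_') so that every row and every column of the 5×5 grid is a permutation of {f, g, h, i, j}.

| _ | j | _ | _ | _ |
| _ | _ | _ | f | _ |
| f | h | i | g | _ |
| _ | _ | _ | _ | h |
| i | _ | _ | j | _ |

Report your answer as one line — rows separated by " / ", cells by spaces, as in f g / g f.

Cell (r3,c5): row 3 has {f,g,h,i}; column 5 has {h} → j.
Cell (r4,c4): row 4 has {h}; column 4 has {f,g,j} → i.
Cell (r1,c4): row 1 has {j}; column 4 has {f,g,i,j} → h.
Cell (r1,c1): row 1 has {h,j}; column 1 has {f,i} → g.
Cell (r1,c3): row 1 has {g,h,j}; column 3 has {i} → f.
Cell (r1,c5): row 1 has {f,g,h,j}; column 5 has {h,j} → i.
Cell (r2,c5): row 2 has {f}; column 5 has {h,i,j} → g.
Cell (r4,c1): row 4 has {h,i}; column 1 has {f,g,i} → j.
Cell (r4,c3): row 4 has {h,i,j}; column 3 has {f,i} → g.
Cell (r5,c3): row 5 has {i,j}; column 3 has {f,g,i} → h.
Cell (r5,c5): row 5 has {h,i,j}; column 5 has {g,h,i,j} → f.
Cell (r2,c1): row 2 has {f,g}; column 1 has {f,g,i,j} → h.
Cell (r2,c2): row 2 has {f,g,h}; column 2 has {h,j} → i.
Cell (r2,c3): row 2 has {f,g,h,i}; column 3 has {f,g,h,i} → j.
Cell (r4,c2): row 4 has {g,h,i,j}; column 2 has {h,i,j} → f.
Cell (r5,c2): row 5 has {f,h,i,j}; column 2 has {f,h,i,j} → g.

g j f h i / h i j f g / f h i g j / j f g i h / i g h j f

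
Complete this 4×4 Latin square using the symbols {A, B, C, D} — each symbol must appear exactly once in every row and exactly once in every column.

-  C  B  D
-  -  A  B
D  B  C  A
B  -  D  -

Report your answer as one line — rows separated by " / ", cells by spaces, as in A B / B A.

(r1,c1): row 1 has {B,C,D}; column 1 has {B,D}, so it must be A.
(r2,c1): row 2 has {A,B}; column 1 has {A,B,D}, so it must be C.
(r2,c2): row 2 has {A,B,C}; column 2 has {B,C}, so it must be D.
(r4,c2): row 4 has {B,D}; column 2 has {B,C,D}, so it must be A.
(r4,c4): row 4 has {A,B,D}; column 4 has {A,B,D}, so it must be C.

A C B D / C D A B / D B C A / B A D C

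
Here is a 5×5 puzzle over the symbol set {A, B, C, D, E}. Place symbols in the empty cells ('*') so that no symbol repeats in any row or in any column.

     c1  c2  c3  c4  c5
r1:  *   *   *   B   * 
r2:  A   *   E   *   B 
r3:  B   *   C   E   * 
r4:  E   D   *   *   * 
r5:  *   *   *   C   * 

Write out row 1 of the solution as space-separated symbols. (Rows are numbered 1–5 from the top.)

C E D B A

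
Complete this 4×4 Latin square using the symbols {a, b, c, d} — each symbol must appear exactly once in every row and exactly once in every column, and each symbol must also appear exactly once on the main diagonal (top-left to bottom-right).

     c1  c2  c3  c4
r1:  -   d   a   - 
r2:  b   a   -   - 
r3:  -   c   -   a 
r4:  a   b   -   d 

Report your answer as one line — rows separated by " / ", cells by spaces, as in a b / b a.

c d a b / b a d c / d c b a / a b c d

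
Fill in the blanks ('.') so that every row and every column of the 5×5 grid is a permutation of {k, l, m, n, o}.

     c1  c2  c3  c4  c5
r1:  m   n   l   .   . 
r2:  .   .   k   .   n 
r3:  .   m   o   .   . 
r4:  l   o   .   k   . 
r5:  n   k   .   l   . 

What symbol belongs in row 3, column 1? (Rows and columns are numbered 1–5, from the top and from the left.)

k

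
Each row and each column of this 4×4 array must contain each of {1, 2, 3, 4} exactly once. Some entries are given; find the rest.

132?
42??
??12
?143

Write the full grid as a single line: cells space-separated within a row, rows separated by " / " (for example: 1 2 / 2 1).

1 3 2 4 / 4 2 3 1 / 3 4 1 2 / 2 1 4 3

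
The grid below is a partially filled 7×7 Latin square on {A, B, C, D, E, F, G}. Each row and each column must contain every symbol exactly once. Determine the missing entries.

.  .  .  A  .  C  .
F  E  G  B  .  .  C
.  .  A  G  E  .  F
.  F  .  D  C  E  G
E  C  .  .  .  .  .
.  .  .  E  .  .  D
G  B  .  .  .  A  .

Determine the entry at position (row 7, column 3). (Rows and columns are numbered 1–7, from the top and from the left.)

F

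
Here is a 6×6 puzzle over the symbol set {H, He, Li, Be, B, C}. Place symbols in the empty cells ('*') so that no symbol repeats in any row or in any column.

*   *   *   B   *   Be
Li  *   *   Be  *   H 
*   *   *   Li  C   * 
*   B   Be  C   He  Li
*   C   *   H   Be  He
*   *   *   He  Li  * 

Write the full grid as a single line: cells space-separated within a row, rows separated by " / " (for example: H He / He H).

(r1,c5) = H
(r2,c2) = He
(r2,c5) = B
(r3,c6) = B
(r4,c1) = H
(r5,c1) = B
(r5,c3) = Li
(r6,c6) = C
(r1,c2) = Li
(r2,c3) = C
(r6,c1) = Be
(r6,c2) = H
(r6,c3) = B
(r1,c3) = He
(r3,c1) = He
(r3,c2) = Be
(r3,c3) = H
(r1,c1) = C

C Li He B H Be / Li He C Be B H / He Be H Li C B / H B Be C He Li / B C Li H Be He / Be H B He Li C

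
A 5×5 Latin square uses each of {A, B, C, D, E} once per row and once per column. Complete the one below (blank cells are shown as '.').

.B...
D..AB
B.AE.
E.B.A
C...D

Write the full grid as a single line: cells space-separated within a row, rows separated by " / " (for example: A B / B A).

A B D C E / D E C A B / B D A E C / E C B D A / C A E B D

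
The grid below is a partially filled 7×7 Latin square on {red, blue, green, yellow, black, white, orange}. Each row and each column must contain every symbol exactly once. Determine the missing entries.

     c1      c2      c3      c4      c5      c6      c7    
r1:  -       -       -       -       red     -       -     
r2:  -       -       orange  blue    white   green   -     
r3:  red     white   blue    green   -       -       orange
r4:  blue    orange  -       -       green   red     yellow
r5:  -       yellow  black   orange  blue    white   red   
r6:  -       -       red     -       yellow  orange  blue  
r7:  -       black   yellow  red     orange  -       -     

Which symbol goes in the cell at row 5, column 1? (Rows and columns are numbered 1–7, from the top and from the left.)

green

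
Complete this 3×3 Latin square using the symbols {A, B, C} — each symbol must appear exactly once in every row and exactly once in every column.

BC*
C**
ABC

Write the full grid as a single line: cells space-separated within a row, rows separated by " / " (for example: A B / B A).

(r1,c3) = A
(r2,c2) = A
(r2,c3) = B

B C A / C A B / A B C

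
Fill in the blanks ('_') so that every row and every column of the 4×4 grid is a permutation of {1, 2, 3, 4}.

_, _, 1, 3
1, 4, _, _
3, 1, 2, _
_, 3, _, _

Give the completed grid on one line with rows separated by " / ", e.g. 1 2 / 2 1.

At row 1, column 2: row 1 has {1,3}; column 2 has {1,3,4}; that leaves 2.
At row 2, column 3: row 2 has {1,4}; column 3 has {1,2}; that leaves 3.
At row 2, column 4: row 2 has {1,3,4}; column 4 has {3}; that leaves 2.
At row 3, column 4: row 3 has {1,2,3}; column 4 has {2,3}; that leaves 4.
At row 4, column 3: row 4 has {3}; column 3 has {1,2,3}; that leaves 4.
At row 4, column 4: row 4 has {3,4}; column 4 has {2,3,4}; that leaves 1.
At row 1, column 1: row 1 has {1,2,3}; column 1 has {1,3}; that leaves 4.
At row 4, column 1: row 4 has {1,3,4}; column 1 has {1,3,4}; that leaves 2.

4 2 1 3 / 1 4 3 2 / 3 1 2 4 / 2 3 4 1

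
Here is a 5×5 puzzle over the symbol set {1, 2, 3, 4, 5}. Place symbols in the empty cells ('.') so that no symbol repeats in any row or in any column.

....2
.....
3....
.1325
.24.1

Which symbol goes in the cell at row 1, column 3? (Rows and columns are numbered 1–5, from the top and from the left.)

5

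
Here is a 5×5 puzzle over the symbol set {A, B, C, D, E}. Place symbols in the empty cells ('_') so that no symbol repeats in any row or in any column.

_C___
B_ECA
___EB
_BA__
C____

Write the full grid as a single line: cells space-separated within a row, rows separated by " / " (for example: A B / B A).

A C D B E / B D E C A / D A C E B / E B A D C / C E B A D

(r2,c2) = D
(r3,c2) = A
(r4,c4) = D
(r5,c2) = E
(r5,c5) = D
(r1,c5) = E
(r3,c1) = D
(r3,c3) = C
(r4,c1) = E
(r4,c5) = C
(r5,c3) = B
(r5,c4) = A
(r1,c1) = A
(r1,c3) = D
(r1,c4) = B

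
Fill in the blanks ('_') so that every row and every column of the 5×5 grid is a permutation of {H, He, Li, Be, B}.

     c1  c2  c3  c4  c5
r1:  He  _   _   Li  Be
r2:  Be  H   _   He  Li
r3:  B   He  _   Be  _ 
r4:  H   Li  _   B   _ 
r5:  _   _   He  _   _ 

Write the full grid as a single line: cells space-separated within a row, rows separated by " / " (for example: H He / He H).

He B H Li Be / Be H B He Li / B He Li Be H / H Li Be B He / Li Be He H B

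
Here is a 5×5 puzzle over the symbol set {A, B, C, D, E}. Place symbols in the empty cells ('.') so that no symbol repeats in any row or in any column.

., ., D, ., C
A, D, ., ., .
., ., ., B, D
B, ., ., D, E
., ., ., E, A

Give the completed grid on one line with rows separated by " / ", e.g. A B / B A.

E B D A C / A D E C B / C E A B D / B A C D E / D C B E A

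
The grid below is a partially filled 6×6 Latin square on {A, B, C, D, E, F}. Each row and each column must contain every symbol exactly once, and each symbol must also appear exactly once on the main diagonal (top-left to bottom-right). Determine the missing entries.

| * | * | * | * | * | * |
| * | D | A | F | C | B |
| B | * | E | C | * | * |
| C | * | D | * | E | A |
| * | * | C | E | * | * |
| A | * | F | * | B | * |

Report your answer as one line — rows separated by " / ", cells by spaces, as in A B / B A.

F C B A D E / E D A F C B / B A E C F D / C F D B E A / D B C E A F / A E F D B C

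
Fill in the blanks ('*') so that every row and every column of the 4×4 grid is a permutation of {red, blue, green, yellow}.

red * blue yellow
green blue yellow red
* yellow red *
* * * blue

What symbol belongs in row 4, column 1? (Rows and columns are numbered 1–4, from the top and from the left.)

yellow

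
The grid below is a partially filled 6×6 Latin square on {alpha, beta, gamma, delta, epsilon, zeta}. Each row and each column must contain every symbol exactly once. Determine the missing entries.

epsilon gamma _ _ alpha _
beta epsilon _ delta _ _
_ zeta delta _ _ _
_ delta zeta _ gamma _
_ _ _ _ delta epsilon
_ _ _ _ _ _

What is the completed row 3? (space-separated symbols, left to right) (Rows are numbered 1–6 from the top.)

gamma zeta delta beta epsilon alpha

row 1 has {alpha,gamma,epsilon}; column 3 has {delta,zeta} — only beta is left for (r1,c3).
row 1 has {alpha,beta,gamma,epsilon}; column 4 has {delta} — only zeta is left for (r1,c4).
row 1 has {alpha,beta,gamma,epsilon,zeta}; column 6 has {epsilon} — only delta is left for (r1,c6).
row 2 has {beta,delta,epsilon}; column 5 has {alpha,gamma,delta} — only zeta is left for (r2,c5).
row 4 has {gamma,delta,zeta}; column 1 has {beta,epsilon} — only alpha is left for (r4,c1).
row 4 has {alpha,gamma,delta,zeta}; column 6 has {delta,epsilon} — only beta is left for (r4,c6).
row 3 has {delta,zeta}; column 1 has {alpha,beta,epsilon} — only gamma is left for (r3,c1).
row 3 has {gamma,delta,zeta}; column 6 has {beta,delta,epsilon} — only alpha is left for (r3,c6).
row 4 has {alpha,beta,gamma,delta,zeta}; column 4 has {delta,zeta} — only epsilon is left for (r4,c4).
row 5 has {delta,epsilon}; column 1 has {alpha,beta,gamma,epsilon} — only zeta is left for (r5,c1).
row 6 is empty so far; column 1 has {alpha,beta,gamma,epsilon,zeta} — only delta is left for (r6,c1).
row 2 has {beta,delta,epsilon,zeta}; column 6 has {alpha,beta,delta,epsilon} — only gamma is left for (r2,c6).
row 3 has {alpha,gamma,delta,zeta}; column 4 has {delta,epsilon,zeta} — only beta is left for (r3,c4).
row 3 has {alpha,beta,gamma,delta,zeta}; column 5 has {alpha,gamma,delta,zeta} — only epsilon is left for (r3,c5).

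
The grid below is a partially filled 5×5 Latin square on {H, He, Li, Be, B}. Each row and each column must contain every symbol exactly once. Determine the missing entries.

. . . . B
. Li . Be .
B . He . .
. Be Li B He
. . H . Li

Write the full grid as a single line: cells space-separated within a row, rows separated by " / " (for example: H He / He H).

At row 1, column 3: row 1 has {B}; column 3 has {H,He,Li}; that leaves Be.
At row 2, column 3: row 2 has {Li,Be}; column 3 has {H,He,Li,Be}; that leaves B.
At row 2, column 5: row 2 has {Li,Be,B}; column 5 has {He,Li,B}; that leaves H.
At row 3, column 2: row 3 has {He,B}; column 2 has {Li,Be}; that leaves H.
At row 3, column 4: row 3 has {H,He,B}; column 4 has {Be,B}; that leaves Li.
At row 3, column 5: row 3 has {H,He,Li,B}; column 5 has {H,He,Li,B}; that leaves Be.
At row 4, column 1: row 4 has {He,Li,Be,B}; column 1 has {B}; that leaves H.
At row 5, column 4: row 5 has {H,Li}; column 4 has {Li,Be,B}; that leaves He.
At row 1, column 2: row 1 has {Be,B}; column 2 has {H,Li,Be}; that leaves He.
At row 1, column 4: row 1 has {He,Be,B}; column 4 has {He,Li,Be,B}; that leaves H.
At row 2, column 1: row 2 has {H,Li,Be,B}; column 1 has {H,B}; that leaves He.
At row 5, column 1: row 5 has {H,He,Li}; column 1 has {H,He,B}; that leaves Be.
At row 5, column 2: row 5 has {H,He,Li,Be}; column 2 has {H,He,Li,Be}; that leaves B.
At row 1, column 1: row 1 has {H,He,Be,B}; column 1 has {H,He,Be,B}; that leaves Li.

Li He Be H B / He Li B Be H / B H He Li Be / H Be Li B He / Be B H He Li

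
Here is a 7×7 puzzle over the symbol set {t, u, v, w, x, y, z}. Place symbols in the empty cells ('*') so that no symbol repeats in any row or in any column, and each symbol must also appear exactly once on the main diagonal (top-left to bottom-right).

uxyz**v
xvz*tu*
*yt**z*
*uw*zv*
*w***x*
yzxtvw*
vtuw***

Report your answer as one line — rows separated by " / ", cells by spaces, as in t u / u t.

u x y z w t v / x v z y t u w / w y t v u z x / t u w x z v y / z w v u y x t / y z x t v w u / v t u w x y z

(r1,c5): row 1 has {u,v,x,y,z}; column 5 has {t,v,z}, so it must be w.
(r1,c6): row 1 has {u,v,w,x,y,z}; column 6 has {u,v,w,x,z}, so it must be t.
(r2,c4): row 2 has {t,u,v,x,z}; column 4 has {t,w,z}, so it must be y.
(r2,c7): row 2 has {t,u,v,x,y,z}; column 7 has {v}, so it must be w.
(r3,c1): row 3 has {t,y,z}; column 1 has {u,v,x,y}, so it must be w.
(r4,c1): row 4 has {u,v,w,z}; column 1 has {u,v,w,x,y}, so it must be t.
(r4,c4): row 4 has {t,u,v,w,z}; column 4 has {t,w,y,z}; the diagonal has {t,u,v,w}, so it must be x.
(r4,c7): row 4 has {t,u,v,w,x,z}; column 7 has {v,w}, so it must be y.
(r5,c1): row 5 has {w,x}; column 1 has {t,u,v,w,x,y}, so it must be z.
(r5,c3): row 5 has {w,x,z}; column 3 has {t,u,w,x,y,z}, so it must be v.
(r5,c4): row 5 has {v,w,x,z}; column 4 has {t,w,x,y,z}, so it must be u.
(r5,c5): row 5 has {u,v,w,x,z}; column 5 has {t,v,w,z}; the diagonal has {t,u,v,w,x}, so it must be y.
(r5,c7): row 5 has {u,v,w,x,y,z}; column 7 has {v,w,y}, so it must be t.
(r6,c7): row 6 has {t,v,w,x,y,z}; column 7 has {t,v,w,y}, so it must be u.
(r7,c5): row 7 has {t,u,v,w}; column 5 has {t,v,w,y,z}, so it must be x.
(r7,c6): row 7 has {t,u,v,w,x}; column 6 has {t,u,v,w,x,z}, so it must be y.
(r7,c7): row 7 has {t,u,v,w,x,y}; column 7 has {t,u,v,w,y}; the diagonal has {t,u,v,w,x,y}, so it must be z.
(r3,c4): row 3 has {t,w,y,z}; column 4 has {t,u,w,x,y,z}, so it must be v.
(r3,c5): row 3 has {t,v,w,y,z}; column 5 has {t,v,w,x,y,z}, so it must be u.
(r3,c7): row 3 has {t,u,v,w,y,z}; column 7 has {t,u,v,w,y,z}, so it must be x.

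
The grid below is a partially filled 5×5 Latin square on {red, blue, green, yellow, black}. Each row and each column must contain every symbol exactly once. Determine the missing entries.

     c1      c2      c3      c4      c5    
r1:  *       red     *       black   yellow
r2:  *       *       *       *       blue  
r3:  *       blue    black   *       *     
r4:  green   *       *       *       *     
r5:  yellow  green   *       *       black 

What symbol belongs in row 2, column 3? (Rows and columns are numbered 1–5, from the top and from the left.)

red

Cell (r1,c1): row 1 has {red,yellow,black}; column 1 has {green,yellow} → blue.
Cell (r1,c3): row 1 has {red,blue,yellow,black}; column 3 has {black} → green.
Cell (r3,c1): row 3 has {blue,black}; column 1 has {blue,green,yellow} → red.
Cell (r3,c5): row 3 has {red,blue,black}; column 5 has {blue,yellow,black} → green.
Cell (r4,c5): row 4 has {green}; column 5 has {blue,green,yellow,black} → red.
Cell (r2,c1): row 2 has {blue}; column 1 has {red,blue,green,yellow} → black.
Cell (r2,c2): row 2 has {blue,black}; column 2 has {red,blue,green} → yellow.
Cell (r2,c3): row 2 has {blue,yellow,black}; column 3 has {green,black} → red.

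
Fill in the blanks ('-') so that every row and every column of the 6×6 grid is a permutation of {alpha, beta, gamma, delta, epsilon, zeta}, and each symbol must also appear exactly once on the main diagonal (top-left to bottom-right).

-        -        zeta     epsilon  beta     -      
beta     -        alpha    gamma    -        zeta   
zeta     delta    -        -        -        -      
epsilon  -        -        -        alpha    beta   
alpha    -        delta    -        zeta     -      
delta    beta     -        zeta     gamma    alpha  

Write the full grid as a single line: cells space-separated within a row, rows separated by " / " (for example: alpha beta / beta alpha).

gamma alpha zeta epsilon beta delta / beta epsilon alpha gamma delta zeta / zeta delta beta alpha epsilon gamma / epsilon zeta gamma delta alpha beta / alpha gamma delta beta zeta epsilon / delta beta epsilon zeta gamma alpha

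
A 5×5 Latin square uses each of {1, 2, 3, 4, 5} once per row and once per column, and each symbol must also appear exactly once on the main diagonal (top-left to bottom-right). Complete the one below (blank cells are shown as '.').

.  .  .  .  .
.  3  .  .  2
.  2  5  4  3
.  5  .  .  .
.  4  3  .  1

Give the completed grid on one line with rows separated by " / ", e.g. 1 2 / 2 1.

(r1,c2) = 1
(r3,c1) = 1
(r4,c4) = 2
(r4,c5) = 4
(r5,c4) = 5
(r1,c1) = 4
(r1,c3) = 2
(r1,c4) = 3
(r1,c5) = 5
(r2,c1) = 5
(r2,c4) = 1
(r4,c1) = 3
(r4,c3) = 1
(r5,c1) = 2
(r2,c3) = 4

4 1 2 3 5 / 5 3 4 1 2 / 1 2 5 4 3 / 3 5 1 2 4 / 2 4 3 5 1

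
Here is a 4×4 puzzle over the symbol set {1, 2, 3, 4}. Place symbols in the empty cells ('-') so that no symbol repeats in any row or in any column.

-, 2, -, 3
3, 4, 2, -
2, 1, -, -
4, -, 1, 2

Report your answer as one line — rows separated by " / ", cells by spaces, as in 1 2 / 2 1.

row 1 has {2,3}; column 1 has {2,3,4} — only 1 is left for (r1,c1).
row 1 has {1,2,3}; column 3 has {1,2} — only 4 is left for (r1,c3).
row 2 has {2,3,4}; column 4 has {2,3} — only 1 is left for (r2,c4).
row 3 has {1,2}; column 3 has {1,2,4} — only 3 is left for (r3,c3).
row 3 has {1,2,3}; column 4 has {1,2,3} — only 4 is left for (r3,c4).
row 4 has {1,2,4}; column 2 has {1,2,4} — only 3 is left for (r4,c2).

1 2 4 3 / 3 4 2 1 / 2 1 3 4 / 4 3 1 2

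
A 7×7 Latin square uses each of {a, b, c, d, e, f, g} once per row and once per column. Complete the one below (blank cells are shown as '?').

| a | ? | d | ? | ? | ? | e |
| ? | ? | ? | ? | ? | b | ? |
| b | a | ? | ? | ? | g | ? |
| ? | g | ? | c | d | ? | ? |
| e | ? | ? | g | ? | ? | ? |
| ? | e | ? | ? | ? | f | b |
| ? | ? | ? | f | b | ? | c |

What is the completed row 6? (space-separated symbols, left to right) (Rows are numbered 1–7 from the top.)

c e g d a f b

(r1,c4) = b
(r1,c6) = c
(r4,c1) = f
(r4,c7) = a
(r7,c2) = d
(r1,c2) = f
(r1,c5) = g
(r2,c2) = c
(r4,c6) = e
(r5,c2) = b
(r7,c1) = g
(r7,c6) = a
(r2,c1) = d
(r4,c3) = b
(r5,c6) = d
(r5,c7) = f
(r6,c1) = c
(r6,c5) = a
(r7,c3) = e
(r2,c7) = g
(r3,c7) = d
(r5,c5) = c
(r6,c3) = g
(r6,c4) = d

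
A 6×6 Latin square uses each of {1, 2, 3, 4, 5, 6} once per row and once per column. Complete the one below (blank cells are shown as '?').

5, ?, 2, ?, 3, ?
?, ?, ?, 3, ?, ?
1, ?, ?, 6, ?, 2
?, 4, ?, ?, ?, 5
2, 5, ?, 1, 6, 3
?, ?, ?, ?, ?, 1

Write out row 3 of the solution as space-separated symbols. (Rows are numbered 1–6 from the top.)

1 3 5 6 4 2

(r1,c4) = 4
(r1,c6) = 6
(r2,c6) = 4
(r3,c2) = 3
(r4,c4) = 2
(r4,c5) = 1
(r5,c3) = 4
(r6,c4) = 5
(r1,c2) = 1
(r2,c1) = 6
(r2,c2) = 2
(r2,c5) = 5
(r3,c3) = 5
(r3,c5) = 4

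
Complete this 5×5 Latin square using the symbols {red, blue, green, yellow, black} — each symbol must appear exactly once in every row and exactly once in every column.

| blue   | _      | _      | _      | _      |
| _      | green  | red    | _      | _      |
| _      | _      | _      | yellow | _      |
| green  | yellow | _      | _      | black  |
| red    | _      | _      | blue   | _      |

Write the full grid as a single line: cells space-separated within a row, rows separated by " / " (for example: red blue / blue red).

(r2,c4) = black
(r3,c1) = black
(r4,c3) = blue
(r4,c4) = red
(r5,c2) = black
(r1,c2) = red
(r1,c4) = green
(r1,c5) = yellow
(r2,c1) = yellow
(r2,c5) = blue
(r3,c2) = blue
(r3,c3) = green
(r3,c5) = red
(r5,c3) = yellow
(r5,c5) = green
(r1,c3) = black

blue red black green yellow / yellow green red black blue / black blue green yellow red / green yellow blue red black / red black yellow blue green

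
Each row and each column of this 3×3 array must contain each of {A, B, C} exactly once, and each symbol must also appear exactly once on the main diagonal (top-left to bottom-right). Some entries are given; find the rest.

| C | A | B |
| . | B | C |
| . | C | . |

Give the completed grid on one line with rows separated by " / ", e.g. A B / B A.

C A B / A B C / B C A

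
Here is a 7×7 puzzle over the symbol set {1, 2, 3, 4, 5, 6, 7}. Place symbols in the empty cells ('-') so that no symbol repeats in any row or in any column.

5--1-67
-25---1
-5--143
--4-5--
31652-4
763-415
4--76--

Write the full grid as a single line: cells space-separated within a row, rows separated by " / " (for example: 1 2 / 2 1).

5 4 2 1 3 6 7 / 6 2 5 4 7 3 1 / 2 5 7 6 1 4 3 / 1 7 4 3 5 2 6 / 3 1 6 5 2 7 4 / 7 6 3 2 4 1 5 / 4 3 1 7 6 5 2

(r1,c3) = 2
(r1,c5) = 3
(r2,c1) = 6
(r2,c5) = 7
(r2,c6) = 3
(r3,c1) = 2
(r3,c3) = 7
(r3,c4) = 6
(r4,c1) = 1
(r5,c6) = 7
(r6,c4) = 2
(r7,c2) = 3
(r7,c3) = 1
(r7,c7) = 2
(r1,c2) = 4
(r2,c4) = 4
(r4,c2) = 7
(r4,c4) = 3
(r4,c6) = 2
(r4,c7) = 6
(r7,c6) = 5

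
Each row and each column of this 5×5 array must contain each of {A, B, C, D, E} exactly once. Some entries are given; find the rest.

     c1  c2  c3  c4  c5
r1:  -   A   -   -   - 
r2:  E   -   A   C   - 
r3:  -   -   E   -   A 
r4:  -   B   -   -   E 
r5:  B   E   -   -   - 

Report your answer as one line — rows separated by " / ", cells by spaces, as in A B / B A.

(r2,c2) = D
(r2,c5) = B
(r3,c2) = C
(r3,c1) = D
(r3,c4) = B
(r1,c1) = C
(r1,c5) = D
(r4,c1) = A
(r4,c4) = D
(r5,c4) = A
(r5,c5) = C
(r1,c3) = B
(r1,c4) = E
(r4,c3) = C
(r5,c3) = D

C A B E D / E D A C B / D C E B A / A B C D E / B E D A C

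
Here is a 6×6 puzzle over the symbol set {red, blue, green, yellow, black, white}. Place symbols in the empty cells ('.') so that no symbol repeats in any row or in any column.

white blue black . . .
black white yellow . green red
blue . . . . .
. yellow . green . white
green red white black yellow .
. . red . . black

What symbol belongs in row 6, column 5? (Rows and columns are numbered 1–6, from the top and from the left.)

(r1,c5): row 1 has {blue,black,white}; column 5 has {green,yellow}, so it must be red.
(r2,c4): row 2 has {red,green,yellow,black,white}; column 4 has {green,black}, so it must be blue.
(r3,c3): row 3 has {blue}; column 3 has {red,yellow,black,white}, so it must be green.
(r3,c6): row 3 has {blue,green}; column 6 has {red,black,white}, so it must be yellow.
(r4,c1): row 4 has {green,yellow,white}; column 1 has {blue,green,black,white}, so it must be red.
(r4,c3): row 4 has {red,green,yellow,white}; column 3 has {red,green,yellow,black,white}, so it must be blue.
(r4,c5): row 4 has {red,blue,green,yellow,white}; column 5 has {red,green,yellow}, so it must be black.
(r5,c6): row 5 has {red,green,yellow,black,white}; column 6 has {red,yellow,black,white}, so it must be blue.
(r6,c1): row 6 has {red,black}; column 1 has {red,blue,green,black,white}, so it must be yellow.
(r6,c2): row 6 has {red,yellow,black}; column 2 has {red,blue,yellow,white}, so it must be green.
(r6,c4): row 6 has {red,green,yellow,black}; column 4 has {blue,green,black}, so it must be white.
(r6,c5): row 6 has {red,green,yellow,black,white}; column 5 has {red,green,yellow,black}, so it must be blue.

blue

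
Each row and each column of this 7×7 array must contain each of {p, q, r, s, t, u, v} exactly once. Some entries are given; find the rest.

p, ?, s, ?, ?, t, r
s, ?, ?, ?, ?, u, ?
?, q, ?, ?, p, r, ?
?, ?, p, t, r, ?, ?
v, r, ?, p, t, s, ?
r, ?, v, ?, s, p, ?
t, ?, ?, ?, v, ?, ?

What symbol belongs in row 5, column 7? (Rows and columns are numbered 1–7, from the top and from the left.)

Cell (r2,c5): row 2 has {s,u}; column 5 has {p,r,s,t,v} → q.
Cell (r3,c1): row 3 has {p,q,r}; column 1 has {p,r,s,t,v} → u.
Cell (r3,c3): row 3 has {p,q,r,u}; column 3 has {p,s,v} → t.
Cell (r4,c1): row 4 has {p,r,t}; column 1 has {p,r,s,t,u,v} → q.
Cell (r4,c6): row 4 has {p,q,r,t}; column 6 has {p,r,s,t,u} → v.
Cell (r7,c6): row 7 has {t,v}; column 6 has {p,r,s,t,u,v} → q.
Cell (r1,c5): row 1 has {p,r,s,t}; column 5 has {p,q,r,s,t,v} → u.
Cell (r2,c3): row 2 has {q,s,u}; column 3 has {p,s,t,v} → r.
Cell (r2,c4): row 2 has {q,r,s,u}; column 4 has {p,t} → v.
Cell (r3,c4): row 3 has {p,q,r,t,u}; column 4 has {p,t,v} → s.
Cell (r3,c7): row 3 has {p,q,r,s,t,u}; column 7 has {r} → v.
Cell (r7,c3): row 7 has {q,t,v}; column 3 has {p,r,s,t,v} → u.
Cell (r7,c4): row 7 has {q,t,u,v}; column 4 has {p,s,t,v} → r.
Cell (r1,c2): row 1 has {p,r,s,t,u}; column 2 has {q,r} → v.
Cell (r1,c4): row 1 has {p,r,s,t,u,v}; column 4 has {p,r,s,t,v} → q.
Cell (r5,c3): row 5 has {p,r,s,t,v}; column 3 has {p,r,s,t,u,v} → q.
Cell (r5,c7): row 5 has {p,q,r,s,t,v}; column 7 has {r,v} → u.

u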